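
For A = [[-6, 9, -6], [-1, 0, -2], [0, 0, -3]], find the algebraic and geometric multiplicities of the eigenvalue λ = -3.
algebraic multiplicity 3, geometric multiplicity 2

The characteristic polynomial is (x + 3)^3, so the factor x + 3 appears with exponent 3: the algebraic multiplicity is 3.

rank(A + 3I) = 1, so the eigenspace has dimension 3 - 1 = 2: the geometric multiplicity is 2.

Since 2 < 3, A is not diagonalizable.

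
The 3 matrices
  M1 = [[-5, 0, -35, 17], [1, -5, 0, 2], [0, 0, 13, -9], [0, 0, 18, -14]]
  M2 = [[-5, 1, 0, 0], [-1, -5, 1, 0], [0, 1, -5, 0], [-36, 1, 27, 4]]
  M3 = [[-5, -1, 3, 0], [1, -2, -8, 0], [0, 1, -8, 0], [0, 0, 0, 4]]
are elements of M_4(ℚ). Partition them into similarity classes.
1 class: {M1, M2, M3}

Characteristic polynomials: χ_{M1} = (x - 4)(x + 5)^3, χ_{M2} = (x - 4)(x + 5)^3, χ_{M3} = (x - 4)(x + 5)^3.

{M1, M2, M3}: invariant factors (x - 4)(x + 5)^3.

Matrices are similar if and only if their invariant-factor lists agree; the partition into similarity classes is {M1, M2, M3}.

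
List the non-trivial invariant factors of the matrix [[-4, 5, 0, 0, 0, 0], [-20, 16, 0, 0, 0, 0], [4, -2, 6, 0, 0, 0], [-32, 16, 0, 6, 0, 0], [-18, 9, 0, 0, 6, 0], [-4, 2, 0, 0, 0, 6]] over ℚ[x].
The Jordan structure of A has elementary divisors (x - 6)^2, (x - 6), (x - 6), (x - 6), (x - 6). Arranging the block sizes at each eigenvalue in decreasing order and taking row products gives the invariant factors.

Invariant factors (smallest first, each dividing the next): x - 6, x - 6, x - 6, x - 6, (x - 6)^2.

Check: the last factor (x - 6)^2 is the minimal polynomial, and the product (x - 6)^6 is the characteristic polynomial.

x - 6, x - 6, x - 6, x - 6, (x - 6)^2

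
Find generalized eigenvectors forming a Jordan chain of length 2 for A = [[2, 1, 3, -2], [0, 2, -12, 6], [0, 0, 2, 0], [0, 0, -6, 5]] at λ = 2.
v_1 = [[0, 1, 0, 0]]^T, v_2 = [[1, 0, 0, 0]]^T

We seek v_1 ∈ ker((A - 2I)^2) \ ker(A - 2I), then set v_{i+1} = (A - 2I) v_i.

One such chain is v_1 = [[0, 1, 0, 0]]^T, v_2 = [[1, 0, 0, 0]]^T. Check: (A - 2I) v_2 = [[0, 0, 0, 0]]^T = 0.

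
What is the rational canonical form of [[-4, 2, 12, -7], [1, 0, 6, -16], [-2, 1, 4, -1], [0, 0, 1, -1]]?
The invariant factors of A (the non-unit diagonal entries of the Smith normal form of xI - A over ℚ[x]) are (x + 1)(x^3 + x + 1), each dividing the next. The characteristic polynomial is their product, (x + 1)(x^3 + x + 1).

The rational canonical form is the block-diagonal matrix of companion matrices C(f_i):
R = [[0, 0, 0, -1], [1, 0, 0, -2], [0, 1, 0, -1], [0, 0, 1, -1]].

Note the characteristic polynomial does not split into linear factors over ℚ, so A has no Jordan form over ℚ; the rational canonical form exists over any field.

R = [[0, 0, 0, -1], [1, 0, 0, -2], [0, 1, 0, -1], [0, 0, 1, -1]]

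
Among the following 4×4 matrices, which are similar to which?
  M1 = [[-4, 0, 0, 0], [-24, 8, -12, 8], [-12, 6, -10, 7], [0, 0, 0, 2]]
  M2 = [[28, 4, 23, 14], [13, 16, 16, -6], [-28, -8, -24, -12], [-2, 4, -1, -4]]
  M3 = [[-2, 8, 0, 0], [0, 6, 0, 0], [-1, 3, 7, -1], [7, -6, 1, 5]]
2 classes: {M1}, {M2, M3}

Characteristic polynomials: χ_{M1} = (x - 2)^2(x + 4)^2, χ_{M2} = (x - 6)^3(x + 2), χ_{M3} = (x - 6)^3(x + 2).

{M1}: invariant factors x + 4, (x - 2)^2(x + 4).

{M2, M3}: invariant factors (x - 6)^3(x + 2).

Matrices are similar if and only if their invariant-factor lists agree; the partition into similarity classes is {M1}, {M2, M3}.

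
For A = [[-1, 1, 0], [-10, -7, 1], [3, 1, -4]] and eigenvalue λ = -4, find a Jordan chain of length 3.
v_1 = [[0, 0, 1]]^T, v_2 = [[0, 1, 0]]^T, v_3 = [[1, -3, 1]]^T

We seek v_1 ∈ ker((A + 4I)^3) \ ker((A + 4I)^2), then set v_{i+1} = (A + 4I) v_i.

One such chain is v_1 = [[0, 0, 1]]^T, v_2 = [[0, 1, 0]]^T, v_3 = [[1, -3, 1]]^T. Check: (A + 4I) v_3 = [[0, 0, 0]]^T = 0.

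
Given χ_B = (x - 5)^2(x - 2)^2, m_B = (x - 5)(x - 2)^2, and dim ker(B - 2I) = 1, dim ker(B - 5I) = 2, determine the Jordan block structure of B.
Jordan blocks: (2, 2), (5, 1), (5, 1)

λ = 2: algebraic multiplicity 2 (exponent in χ_B), largest block size 2 (exponent in m_B), 1 block (geometric multiplicity). This forces block sizes [2].
λ = 5: algebraic multiplicity 2 (exponent in χ_B), largest block size 1 (exponent in m_B), 2 blocks (geometric multiplicity). These force block sizes [1, 1].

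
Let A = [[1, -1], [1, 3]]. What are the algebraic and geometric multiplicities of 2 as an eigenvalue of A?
algebraic multiplicity 2, geometric multiplicity 1

The characteristic polynomial is (x - 2)^2, so the factor x - 2 appears with exponent 2: the algebraic multiplicity is 2.

rank(A - 2I) = 1, so the eigenspace has dimension 2 - 1 = 1: the geometric multiplicity is 1.

Since 1 < 2, A is not diagonalizable.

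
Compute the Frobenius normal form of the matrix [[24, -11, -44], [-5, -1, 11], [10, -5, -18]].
The invariant factors of A (the non-unit diagonal entries of the Smith normal form of xI - A over ℚ[x]) are (x - 4)(x - 2)(x + 1), each dividing the next. The characteristic polynomial is their product, (x - 4)(x - 2)(x + 1).

The rational canonical form is the block-diagonal matrix of companion matrices C(f_i):
R = [[0, 0, -8], [1, 0, -2], [0, 1, 5]].

R = [[0, 0, -8], [1, 0, -2], [0, 1, 5]]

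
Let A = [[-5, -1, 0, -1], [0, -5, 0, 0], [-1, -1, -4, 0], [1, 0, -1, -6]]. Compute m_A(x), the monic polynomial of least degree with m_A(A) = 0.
The characteristic polynomial factors as (x + 5)^4. The minimal polynomial is ∏(x - λ)^{k_λ} where k_λ is the size of the largest Jordan block at λ.

For λ = -5: rank(A + 5I) = 2, and the largest Jordan block has size 3 (the smallest k with rank((A + 5I)^k) = rank((A + 5I)^(k+1))).

So m_A(x) = (x + 5)^3.

m_A(x) = (x + 5)^3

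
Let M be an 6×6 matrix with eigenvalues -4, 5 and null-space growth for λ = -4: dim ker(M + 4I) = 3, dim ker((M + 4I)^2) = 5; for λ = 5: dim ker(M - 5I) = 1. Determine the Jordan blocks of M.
Jordan blocks: (-4, 2), (-4, 2), (-4, 1), (5, 1)

λ = -4: successive nullity increments [3, 2] count blocks of size ≥ k; block sizes are [2, 2, 1].
λ = 5: successive nullity increments [1] count blocks of size ≥ k; block sizes are [1].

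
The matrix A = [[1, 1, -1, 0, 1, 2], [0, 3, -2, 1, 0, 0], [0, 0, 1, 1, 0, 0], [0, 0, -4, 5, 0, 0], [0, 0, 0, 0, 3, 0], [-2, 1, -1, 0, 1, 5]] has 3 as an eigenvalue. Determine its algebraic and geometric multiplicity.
The characteristic polynomial is (x - 3)^6, so the factor x - 3 appears with exponent 6: the algebraic multiplicity is 6.

rank(A - 3I) = 2, so the eigenspace has dimension 6 - 2 = 4: the geometric multiplicity is 4.

Since 4 < 6, A is not diagonalizable.

algebraic multiplicity 6, geometric multiplicity 4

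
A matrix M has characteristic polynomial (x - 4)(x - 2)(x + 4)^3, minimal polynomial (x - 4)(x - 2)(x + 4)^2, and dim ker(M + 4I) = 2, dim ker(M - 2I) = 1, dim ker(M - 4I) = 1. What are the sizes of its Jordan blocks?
λ = -4: algebraic multiplicity 3 (exponent in χ_M), largest block size 2 (exponent in m_M), 2 blocks (geometric multiplicity). These force block sizes [2, 1].
λ = 2: algebraic multiplicity 1 (exponent in χ_M), largest block size 1 (exponent in m_M), 1 block (geometric multiplicity). This forces block sizes [1].
λ = 4: algebraic multiplicity 1 (exponent in χ_M), largest block size 1 (exponent in m_M), 1 block (geometric multiplicity). This forces block sizes [1].

Jordan blocks: (-4, 2), (-4, 1), (2, 1), (4, 1)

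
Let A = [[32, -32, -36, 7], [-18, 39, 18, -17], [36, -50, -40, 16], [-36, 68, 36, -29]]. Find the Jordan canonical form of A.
The characteristic polynomial is det(xI - A) = (x - 5)^2(x + 4)^2, so the eigenvalues are -4 (algebraic multiplicity 2), 5 (algebraic multiplicity 2).

For λ = -4: rank(A + 4I) = 2. The eigenspace has dimension 4 - 2 = 2, so there are 2 Jordan blocks; the rank sequence gives block sizes [1, 1].

For λ = 5: rank(A - 5I) = 3, rank((A - 5I)^2) = 2. The eigenspace has dimension 4 - 3 = 1, so there is 1 Jordan block; the rank sequence gives block sizes [2].

Assembling the blocks gives the Jordan form J above.

J = [[-4, 0, 0, 0], [0, -4, 0, 0], [0, 0, 5, 1], [0, 0, 0, 5]]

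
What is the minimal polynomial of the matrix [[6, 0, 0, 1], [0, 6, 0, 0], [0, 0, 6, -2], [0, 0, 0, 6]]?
The characteristic polynomial factors as (x - 6)^4. The minimal polynomial is ∏(x - λ)^{k_λ} where k_λ is the size of the largest Jordan block at λ.

For λ = 6: rank(A - 6I) = 1, and the largest Jordan block has size 2 (the smallest k with rank((A - 6I)^k) = rank((A - 6I)^(k+1))).

So m_A(x) = (x - 6)^2.

m_A(x) = (x - 6)^2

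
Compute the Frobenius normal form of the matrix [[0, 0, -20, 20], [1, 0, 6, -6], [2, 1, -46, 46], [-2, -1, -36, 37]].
R = [[0, 0, 0, 20], [1, 0, 0, -6], [0, 1, 0, -22], [0, 0, 1, -9]]

The invariant factors of A (the non-unit diagonal entries of the Smith normal form of xI - A over ℚ[x]) are (x + 2)(x + 5)(x^2 + 2x - 2), each dividing the next. The characteristic polynomial is their product, (x + 2)(x + 5)(x^2 + 2x - 2).

The rational canonical form is the block-diagonal matrix of companion matrices C(f_i):
R = [[0, 0, 0, 20], [1, 0, 0, -6], [0, 1, 0, -22], [0, 0, 1, -9]].

Note the characteristic polynomial does not split into linear factors over ℚ, so A has no Jordan form over ℚ; the rational canonical form exists over any field.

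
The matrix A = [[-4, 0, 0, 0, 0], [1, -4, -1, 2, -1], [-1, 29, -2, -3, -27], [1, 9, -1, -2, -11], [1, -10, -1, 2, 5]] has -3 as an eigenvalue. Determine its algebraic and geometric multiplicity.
The characteristic polynomial is (x - 6)(x + 3)^3(x + 4), so the factor x + 3 appears with exponent 3: the algebraic multiplicity is 3.

rank(A + 3I) = 4, so the eigenspace has dimension 5 - 4 = 1: the geometric multiplicity is 1.

Since 1 < 3, A is not diagonalizable.

algebraic multiplicity 3, geometric multiplicity 1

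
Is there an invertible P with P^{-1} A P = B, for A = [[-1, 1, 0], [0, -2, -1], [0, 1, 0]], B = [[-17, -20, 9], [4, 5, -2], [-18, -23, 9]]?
Two matrices over a field are similar if and only if they have the same invariant factors.

Both A and B have characteristic polynomial (x + 1)^3 and minimal polynomial (x + 1)^3. Computing further, both have invariant factors (x + 1)^3. Hence A and B are similar.

Yes.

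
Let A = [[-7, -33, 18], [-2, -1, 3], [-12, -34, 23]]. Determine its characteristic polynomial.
xI - A = [[x + 7, 33, -18], [2, x + 1, -3], [12, 34, x - 23]].

Expanding det(xI - A) along the first row:
det(xI - A) = + (x + 7)·det([[x + 1, -3], [34, x - 23]]) - (33)·det([[2, -3], [12, x - 23]]) + (-18)·det([[2, x + 1], [12, 34]]).

Evaluating gives χ_A(x) = x^3 - 15x^2 + 75x - 125 = (x - 5)^3.

χ_A(x) = (x - 5)^3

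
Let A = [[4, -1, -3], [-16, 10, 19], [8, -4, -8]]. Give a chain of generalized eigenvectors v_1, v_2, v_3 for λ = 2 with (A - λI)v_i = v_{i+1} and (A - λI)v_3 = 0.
v_1 = [[1, 0, 1]]^T, v_2 = [[-1, 3, -2]]^T, v_3 = [[1, 2, 0]]^T

We seek v_1 ∈ ker((A - 2I)^3) \ ker((A - 2I)^2), then set v_{i+1} = (A - 2I) v_i.

One such chain is v_1 = [[1, 0, 1]]^T, v_2 = [[-1, 3, -2]]^T, v_3 = [[1, 2, 0]]^T. Check: (A - 2I) v_3 = [[0, 0, 0]]^T = 0.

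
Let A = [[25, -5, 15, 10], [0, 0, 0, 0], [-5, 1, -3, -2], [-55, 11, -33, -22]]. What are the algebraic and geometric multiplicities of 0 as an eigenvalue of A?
algebraic multiplicity 4, geometric multiplicity 3

The characteristic polynomial is x^4, so the factor x appears with exponent 4: the algebraic multiplicity is 4.

rank(A) = 1, so the eigenspace has dimension 4 - 1 = 3: the geometric multiplicity is 3.

Since 3 < 4, A is not diagonalizable.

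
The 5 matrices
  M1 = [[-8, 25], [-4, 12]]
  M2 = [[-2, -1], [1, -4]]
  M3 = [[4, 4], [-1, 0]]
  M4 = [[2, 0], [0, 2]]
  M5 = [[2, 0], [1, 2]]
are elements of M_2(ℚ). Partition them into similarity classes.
3 classes: {M1, M3, M5}, {M2}, {M4}

Characteristic polynomials: χ_{M1} = (x - 2)^2, χ_{M2} = (x + 3)^2, χ_{M3} = (x - 2)^2, χ_{M4} = (x - 2)^2, χ_{M5} = (x - 2)^2.

{M1, M3, M5}: invariant factors (x - 2)^2.

{M2}: invariant factors (x + 3)^2.

{M4}: invariant factors x - 2, x - 2.

Matrices are similar if and only if their invariant-factor lists agree; the partition into similarity classes is {M1, M3, M5}, {M2}, {M4}.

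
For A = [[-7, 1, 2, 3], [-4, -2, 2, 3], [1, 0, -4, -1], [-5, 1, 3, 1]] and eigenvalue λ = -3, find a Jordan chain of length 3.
We seek v_1 ∈ ker((A + 3I)^3) \ ker((A + 3I)^2), then set v_{i+1} = (A + 3I) v_i.

One such chain is v_1 = [[1, 1, 3, -1]]^T, v_2 = [[0, 0, -1, 1]]^T, v_3 = [[1, 1, 0, 1]]^T. Check: (A + 3I) v_3 = [[0, 0, 0, 0]]^T = 0.

v_1 = [[1, 1, 3, -1]]^T, v_2 = [[0, 0, -1, 1]]^T, v_3 = [[1, 1, 0, 1]]^T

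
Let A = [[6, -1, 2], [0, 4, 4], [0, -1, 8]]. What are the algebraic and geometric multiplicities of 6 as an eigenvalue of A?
algebraic multiplicity 3, geometric multiplicity 2

The characteristic polynomial is (x - 6)^3, so the factor x - 6 appears with exponent 3: the algebraic multiplicity is 3.

rank(A - 6I) = 1, so the eigenspace has dimension 3 - 1 = 2: the geometric multiplicity is 2.

Since 2 < 3, A is not diagonalizable.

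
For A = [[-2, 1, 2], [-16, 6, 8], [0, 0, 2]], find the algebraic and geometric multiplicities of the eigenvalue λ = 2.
The characteristic polynomial is (x - 2)^3, so the factor x - 2 appears with exponent 3: the algebraic multiplicity is 3.

rank(A - 2I) = 1, so the eigenspace has dimension 3 - 1 = 2: the geometric multiplicity is 2.

Since 2 < 3, A is not diagonalizable.

algebraic multiplicity 3, geometric multiplicity 2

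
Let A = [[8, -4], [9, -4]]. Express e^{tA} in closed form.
e^{tA} = [[(6*t + 1)*e^{2*t}, -4*t*e^{2*t}], [9*t*e^{2*t}, (1 - 6*t)*e^{2*t}]]

A has Jordan form J = [[2, 1], [0, 2]] with A = PJP^{-1}, so e^{tA} = P e^{tJ} P^{-1}.

For a Jordan block J_k(λ), e^{tJ_k(λ)} = e^{λt} · (I + tN + t^2 N^2/2! + ... + t^{k-1} N^{k-1}/(k-1)!) where N is the nilpotent superdiagonal part.

Assembling the blocks and conjugating back gives the entries of e^{tA} as shown above.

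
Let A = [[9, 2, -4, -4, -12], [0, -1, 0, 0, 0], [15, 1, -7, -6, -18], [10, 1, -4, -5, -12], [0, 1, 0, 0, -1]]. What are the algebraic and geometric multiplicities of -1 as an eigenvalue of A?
The characteristic polynomial is (x + 1)^5, so the factor x + 1 appears with exponent 5: the algebraic multiplicity is 5.

rank(A + I) = 2, so the eigenspace has dimension 5 - 2 = 3: the geometric multiplicity is 3.

Since 3 < 5, A is not diagonalizable.

algebraic multiplicity 5, geometric multiplicity 3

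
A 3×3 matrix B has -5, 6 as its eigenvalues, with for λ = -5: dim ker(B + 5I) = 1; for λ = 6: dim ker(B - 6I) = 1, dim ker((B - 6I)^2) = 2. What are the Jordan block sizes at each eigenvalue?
λ = -5: successive nullity increments [1] count blocks of size ≥ k; block sizes are [1].
λ = 6: successive nullity increments [1, 1] count blocks of size ≥ k; block sizes are [2].

Jordan blocks: (-5, 1), (6, 2)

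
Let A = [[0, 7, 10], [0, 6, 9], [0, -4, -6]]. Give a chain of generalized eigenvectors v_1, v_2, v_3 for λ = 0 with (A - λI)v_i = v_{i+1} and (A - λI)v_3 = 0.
v_1 = [[-3, -4, 3]]^T, v_2 = [[2, 3, -2]]^T, v_3 = [[1, 0, 0]]^T

We seek v_1 ∈ ker(A^3) \ ker(A^2), then set v_{i+1} = A v_i.

One such chain is v_1 = [[-3, -4, 3]]^T, v_2 = [[2, 3, -2]]^T, v_3 = [[1, 0, 0]]^T. Check: A v_3 = [[0, 0, 0]]^T = 0.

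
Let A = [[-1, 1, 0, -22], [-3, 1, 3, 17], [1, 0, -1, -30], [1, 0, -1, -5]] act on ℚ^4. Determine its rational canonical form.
R = [[0, 0, 0, -25], [1, 0, 0, 30], [0, 1, 0, 1], [0, 0, 1, -6]]

The invariant factors of A (the non-unit diagonal entries of the Smith normal form of xI - A over ℚ[x]) are (x^2 + 3x - 5)^2, each dividing the next. The characteristic polynomial is their product, (x^2 + 3x - 5)^2.

The rational canonical form is the block-diagonal matrix of companion matrices C(f_i):
R = [[0, 0, 0, -25], [1, 0, 0, 30], [0, 1, 0, 1], [0, 0, 1, -6]].

Note the characteristic polynomial does not split into linear factors over ℚ, so A has no Jordan form over ℚ; the rational canonical form exists over any field.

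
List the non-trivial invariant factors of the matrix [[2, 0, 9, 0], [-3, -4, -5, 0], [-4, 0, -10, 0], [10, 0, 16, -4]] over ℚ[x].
The Jordan structure of A has elementary divisors (x + 4)^3, (x + 4). Arranging the block sizes at each eigenvalue in decreasing order and taking row products gives the invariant factors.

Invariant factors (smallest first, each dividing the next): x + 4, (x + 4)^3.

Check: the last factor (x + 4)^3 is the minimal polynomial, and the product (x + 4)^4 is the characteristic polynomial.

x + 4, (x + 4)^3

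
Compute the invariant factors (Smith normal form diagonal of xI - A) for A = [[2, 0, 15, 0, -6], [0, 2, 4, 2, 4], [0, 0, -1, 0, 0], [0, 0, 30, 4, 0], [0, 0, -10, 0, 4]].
The Jordan structure of A has elementary divisors (x + 1), (x - 2), (x - 2), (x - 4), (x - 4). Arranging the block sizes at each eigenvalue in decreasing order and taking row products gives the invariant factors.

Invariant factors (smallest first, each dividing the next): (x - 4)(x - 2), (x - 4)(x - 2)(x + 1).

Check: the last factor (x - 4)(x - 2)(x + 1) is the minimal polynomial, and the product (x - 4)^2(x - 2)^2(x + 1) is the characteristic polynomial.

(x - 4)(x - 2), (x - 4)(x - 2)(x + 1)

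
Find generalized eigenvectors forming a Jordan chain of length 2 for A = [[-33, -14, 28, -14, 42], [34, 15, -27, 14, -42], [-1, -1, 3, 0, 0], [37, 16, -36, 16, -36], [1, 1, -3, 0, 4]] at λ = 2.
We seek v_1 ∈ ker((A - 2I)^2) \ ker(A - 2I), then set v_{i+1} = (A - 2I) v_i.

One such chain is v_1 = [[-2, 4, 1, 3, 0]]^T, v_2 = [[0, -1, -1, -4, -1]]^T. Check: (A - 2I) v_2 = [[0, 0, 0, 0, 0]]^T = 0.

v_1 = [[-2, 4, 1, 3, 0]]^T, v_2 = [[0, -1, -1, -4, -1]]^T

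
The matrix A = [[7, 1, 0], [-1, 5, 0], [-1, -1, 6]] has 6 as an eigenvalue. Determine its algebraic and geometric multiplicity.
algebraic multiplicity 3, geometric multiplicity 2

The characteristic polynomial is (x - 6)^3, so the factor x - 6 appears with exponent 3: the algebraic multiplicity is 3.

rank(A - 6I) = 1, so the eigenspace has dimension 3 - 1 = 2: the geometric multiplicity is 2.

Since 2 < 3, A is not diagonalizable.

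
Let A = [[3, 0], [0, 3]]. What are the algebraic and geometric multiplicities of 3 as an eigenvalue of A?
algebraic multiplicity 2, geometric multiplicity 2

The characteristic polynomial is (x - 3)^2, so the factor x - 3 appears with exponent 2: the algebraic multiplicity is 2.

rank(A - 3I) = 0, so the eigenspace has dimension 2 - 0 = 2: the geometric multiplicity is 2.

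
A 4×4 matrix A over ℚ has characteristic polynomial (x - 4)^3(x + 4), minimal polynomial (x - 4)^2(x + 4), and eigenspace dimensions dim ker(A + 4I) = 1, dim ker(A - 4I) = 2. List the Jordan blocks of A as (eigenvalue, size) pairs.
Jordan blocks: (-4, 1), (4, 2), (4, 1)

λ = -4: algebraic multiplicity 1 (exponent in χ_A), largest block size 1 (exponent in m_A), 1 block (geometric multiplicity). This forces block sizes [1].
λ = 4: algebraic multiplicity 3 (exponent in χ_A), largest block size 2 (exponent in m_A), 2 blocks (geometric multiplicity). These force block sizes [2, 1].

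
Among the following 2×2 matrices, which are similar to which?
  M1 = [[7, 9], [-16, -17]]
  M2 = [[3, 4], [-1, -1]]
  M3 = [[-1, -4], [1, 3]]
2 classes: {M1}, {M2, M3}

Characteristic polynomials: χ_{M1} = (x + 5)^2, χ_{M2} = (x - 1)^2, χ_{M3} = (x - 1)^2.

{M1}: invariant factors (x + 5)^2.

{M2, M3}: invariant factors (x - 1)^2.

Matrices are similar if and only if their invariant-factor lists agree; the partition into similarity classes is {M1}, {M2, M3}.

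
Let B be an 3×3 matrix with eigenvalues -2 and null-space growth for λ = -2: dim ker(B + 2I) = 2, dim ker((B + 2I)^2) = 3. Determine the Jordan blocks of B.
Jordan blocks: (-2, 2), (-2, 1)

λ = -2: successive nullity increments [2, 1] count blocks of size ≥ k; block sizes are [2, 1].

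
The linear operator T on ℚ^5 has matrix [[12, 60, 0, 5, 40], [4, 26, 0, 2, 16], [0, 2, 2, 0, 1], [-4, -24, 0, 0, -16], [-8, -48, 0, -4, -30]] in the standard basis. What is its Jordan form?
J = [[2, 1, 0, 0, 0], [0, 2, 0, 0, 0], [0, 0, 2, 1, 0], [0, 0, 0, 2, 0], [0, 0, 0, 0, 2]]

The characteristic polynomial is det(xI - A) = (x - 2)^5, so the eigenvalues are 2 (algebraic multiplicity 5).

For λ = 2: rank(A - 2I) = 2, rank((A - 2I)^2) = 0. The eigenspace has dimension 5 - 2 = 3, so there are 3 Jordan blocks; the rank sequence gives block sizes [2, 2, 1].

Assembling the blocks gives the Jordan form J above.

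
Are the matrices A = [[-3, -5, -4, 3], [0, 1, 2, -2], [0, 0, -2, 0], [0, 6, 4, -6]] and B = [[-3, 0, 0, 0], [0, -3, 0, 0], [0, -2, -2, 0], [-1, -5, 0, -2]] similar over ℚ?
Both have characteristic polynomial (x + 2)^2(x + 3)^2, but the minimal polynomial of A is (x + 2)(x + 3)^2 while the minimal polynomial of B is (x + 2)(x + 3). The minimal polynomial is a similarity invariant, so A and B are not similar.

No.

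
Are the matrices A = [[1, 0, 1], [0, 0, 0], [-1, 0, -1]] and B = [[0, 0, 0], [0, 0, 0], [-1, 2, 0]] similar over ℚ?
Two matrices over a field are similar if and only if they have the same invariant factors.

Both A and B have characteristic polynomial x^3 and minimal polynomial x^2. Computing further, both have invariant factors x, x^2. Hence A and B are similar.

Yes.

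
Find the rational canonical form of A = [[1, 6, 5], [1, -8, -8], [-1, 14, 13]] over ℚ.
R = [[0, 0, 8], [1, 0, -12], [0, 1, 6]]

The invariant factors of A (the non-unit diagonal entries of the Smith normal form of xI - A over ℚ[x]) are (x - 2)^3, each dividing the next. The characteristic polynomial is their product, (x - 2)^3.

The rational canonical form is the block-diagonal matrix of companion matrices C(f_i):
R = [[0, 0, 8], [1, 0, -12], [0, 1, 6]].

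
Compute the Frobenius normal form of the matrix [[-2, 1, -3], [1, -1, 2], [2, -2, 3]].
R = [[0, 0, -1], [1, 0, -2], [0, 1, 0]]

The invariant factors of A (the non-unit diagonal entries of the Smith normal form of xI - A over ℚ[x]) are x^3 + 2x + 1, each dividing the next. The characteristic polynomial is their product, x^3 + 2x + 1.

The rational canonical form is the block-diagonal matrix of companion matrices C(f_i):
R = [[0, 0, -1], [1, 0, -2], [0, 1, 0]].

Note the characteristic polynomial does not split into linear factors over ℚ, so A has no Jordan form over ℚ; the rational canonical form exists over any field.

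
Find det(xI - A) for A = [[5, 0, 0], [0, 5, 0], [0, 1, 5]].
χ_A(x) = (x - 5)^3

xI - A = [[x - 5, 0, 0], [0, x - 5, 0], [0, -1, x - 5]].

Expanding det(xI - A) along the first row:
det(xI - A) = + (x - 5)·det([[x - 5, 0], [-1, x - 5]]) - (0)·det([[0, 0], [0, x - 5]]) + (0)·det([[0, x - 5], [0, -1]]).

Evaluating gives χ_A(x) = x^3 - 15x^2 + 75x - 125 = (x - 5)^3.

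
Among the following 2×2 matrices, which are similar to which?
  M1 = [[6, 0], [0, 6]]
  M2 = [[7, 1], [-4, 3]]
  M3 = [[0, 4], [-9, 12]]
3 classes: {M1}, {M2}, {M3}

Characteristic polynomials: χ_{M1} = (x - 6)^2, χ_{M2} = (x - 5)^2, χ_{M3} = (x - 6)^2.

{M1}: invariant factors x - 6, x - 6.

{M2}: invariant factors (x - 5)^2.

{M3}: invariant factors (x - 6)^2.

Matrices are similar if and only if their invariant-factor lists agree; the partition into similarity classes is {M1}, {M2}, {M3}.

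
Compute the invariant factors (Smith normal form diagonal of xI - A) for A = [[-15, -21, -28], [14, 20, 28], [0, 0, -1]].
The Jordan structure of A has elementary divisors (x + 1), (x + 1), (x - 6). Arranging the block sizes at each eigenvalue in decreasing order and taking row products gives the invariant factors.

Invariant factors (smallest first, each dividing the next): x + 1, (x - 6)(x + 1).

Check: the last factor (x - 6)(x + 1) is the minimal polynomial, and the product (x - 6)(x + 1)^2 is the characteristic polynomial.

x + 1, (x - 6)(x + 1)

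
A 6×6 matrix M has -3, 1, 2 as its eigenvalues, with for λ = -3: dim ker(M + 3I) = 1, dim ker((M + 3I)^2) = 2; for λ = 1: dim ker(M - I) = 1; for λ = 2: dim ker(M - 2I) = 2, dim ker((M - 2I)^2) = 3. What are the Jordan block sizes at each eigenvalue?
λ = -3: successive nullity increments [1, 1] count blocks of size ≥ k; block sizes are [2].
λ = 1: successive nullity increments [1] count blocks of size ≥ k; block sizes are [1].
λ = 2: successive nullity increments [2, 1] count blocks of size ≥ k; block sizes are [2, 1].

Jordan blocks: (-3, 2), (1, 1), (2, 2), (2, 1)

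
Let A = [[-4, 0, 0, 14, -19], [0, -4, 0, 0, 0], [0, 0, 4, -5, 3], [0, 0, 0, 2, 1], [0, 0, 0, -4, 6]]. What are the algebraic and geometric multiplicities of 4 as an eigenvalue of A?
The characteristic polynomial is (x - 4)^3(x + 4)^2, so the factor x - 4 appears with exponent 3: the algebraic multiplicity is 3.

rank(A - 4I) = 4, so the eigenspace has dimension 5 - 4 = 1: the geometric multiplicity is 1.

Since 1 < 3, A is not diagonalizable.

algebraic multiplicity 3, geometric multiplicity 1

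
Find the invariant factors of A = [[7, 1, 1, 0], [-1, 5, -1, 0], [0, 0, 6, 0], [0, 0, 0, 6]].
The Jordan structure of A has elementary divisors (x - 6)^2, (x - 6), (x - 6). Arranging the block sizes at each eigenvalue in decreasing order and taking row products gives the invariant factors.

Invariant factors (smallest first, each dividing the next): x - 6, x - 6, (x - 6)^2.

Check: the last factor (x - 6)^2 is the minimal polynomial, and the product (x - 6)^4 is the characteristic polynomial.

x - 6, x - 6, (x - 6)^2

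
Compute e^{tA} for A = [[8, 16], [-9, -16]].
e^{tA} = [[(12*t + 1)*e^{-4*t}, 16*t*e^{-4*t}], [-9*t*e^{-4*t}, (1 - 12*t)*e^{-4*t}]]

A has Jordan form J = [[-4, 1], [0, -4]] with A = PJP^{-1}, so e^{tA} = P e^{tJ} P^{-1}.

For a Jordan block J_k(λ), e^{tJ_k(λ)} = e^{λt} · (I + tN + t^2 N^2/2! + ... + t^{k-1} N^{k-1}/(k-1)!) where N is the nilpotent superdiagonal part.

Assembling the blocks and conjugating back gives the entries of e^{tA} as shown above.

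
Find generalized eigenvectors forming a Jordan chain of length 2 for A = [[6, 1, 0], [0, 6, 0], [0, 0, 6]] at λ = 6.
We seek v_1 ∈ ker((A - 6I)^2) \ ker(A - 6I), then set v_{i+1} = (A - 6I) v_i.

One such chain is v_1 = [[0, 1, 0]]^T, v_2 = [[1, 0, 0]]^T. Check: (A - 6I) v_2 = [[0, 0, 0]]^T = 0.

v_1 = [[0, 1, 0]]^T, v_2 = [[1, 0, 0]]^T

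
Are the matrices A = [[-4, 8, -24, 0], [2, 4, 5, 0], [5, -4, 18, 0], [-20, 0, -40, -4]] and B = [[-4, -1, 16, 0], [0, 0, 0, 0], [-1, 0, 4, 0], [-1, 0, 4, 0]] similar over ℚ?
No.

trace(A) = 14 but trace(B) = 0. The trace is a similarity invariant, so A and B are not similar.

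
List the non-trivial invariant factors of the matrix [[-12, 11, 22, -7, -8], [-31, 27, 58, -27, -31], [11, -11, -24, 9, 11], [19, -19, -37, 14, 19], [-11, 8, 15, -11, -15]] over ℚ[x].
x + 4, (x - 5)(x + 3)(x + 4)^2

The Jordan structure of A has elementary divisors (x + 4)^2, (x + 4), (x + 3), (x - 5). Arranging the block sizes at each eigenvalue in decreasing order and taking row products gives the invariant factors.

Invariant factors (smallest first, each dividing the next): x + 4, (x - 5)(x + 3)(x + 4)^2.

Check: the last factor (x - 5)(x + 3)(x + 4)^2 is the minimal polynomial, and the product (x - 5)(x + 3)(x + 4)^3 is the characteristic polynomial.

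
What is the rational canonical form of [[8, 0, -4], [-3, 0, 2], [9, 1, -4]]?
R = [[0, 0, -4], [1, 0, -2], [0, 1, 4]]

The invariant factors of A (the non-unit diagonal entries of the Smith normal form of xI - A over ℚ[x]) are (x - 2)(x^2 - 2x - 2), each dividing the next. The characteristic polynomial is their product, (x - 2)(x^2 - 2x - 2).

The rational canonical form is the block-diagonal matrix of companion matrices C(f_i):
R = [[0, 0, -4], [1, 0, -2], [0, 1, 4]].

Note the characteristic polynomial does not split into linear factors over ℚ, so A has no Jordan form over ℚ; the rational canonical form exists over any field.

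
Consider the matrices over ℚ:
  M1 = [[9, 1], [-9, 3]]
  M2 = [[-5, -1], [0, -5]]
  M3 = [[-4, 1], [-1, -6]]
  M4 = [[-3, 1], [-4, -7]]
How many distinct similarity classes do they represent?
2 classes: {M1}, {M2, M3, M4}

Characteristic polynomials: χ_{M1} = (x - 6)^2, χ_{M2} = (x + 5)^2, χ_{M3} = (x + 5)^2, χ_{M4} = (x + 5)^2.

{M1}: invariant factors (x - 6)^2.

{M2, M3, M4}: invariant factors (x + 5)^2.

Matrices are similar if and only if their invariant-factor lists agree; the partition into similarity classes is {M1}, {M2, M3, M4}.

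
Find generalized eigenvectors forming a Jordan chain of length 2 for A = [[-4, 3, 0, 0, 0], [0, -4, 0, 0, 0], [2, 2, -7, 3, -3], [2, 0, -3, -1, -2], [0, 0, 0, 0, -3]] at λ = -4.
We seek v_1 ∈ ker((A + 4I)^2) \ ker(A + 4I), then set v_{i+1} = (A + 4I) v_i.

One such chain is v_1 = [[-1, 1, -2, -2, 0]]^T, v_2 = [[3, 0, 0, -2, 0]]^T. Check: (A + 4I) v_2 = [[0, 0, 0, 0, 0]]^T = 0.

v_1 = [[-1, 1, -2, -2, 0]]^T, v_2 = [[3, 0, 0, -2, 0]]^T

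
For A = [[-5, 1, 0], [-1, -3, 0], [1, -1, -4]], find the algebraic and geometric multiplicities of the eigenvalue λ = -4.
The characteristic polynomial is (x + 4)^3, so the factor x + 4 appears with exponent 3: the algebraic multiplicity is 3.

rank(A + 4I) = 1, so the eigenspace has dimension 3 - 1 = 2: the geometric multiplicity is 2.

Since 2 < 3, A is not diagonalizable.

algebraic multiplicity 3, geometric multiplicity 2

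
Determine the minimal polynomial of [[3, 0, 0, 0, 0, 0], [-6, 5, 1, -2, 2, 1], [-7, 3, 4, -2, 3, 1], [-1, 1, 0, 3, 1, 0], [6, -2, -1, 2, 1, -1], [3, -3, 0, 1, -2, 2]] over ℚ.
m_A(x) = (x - 3)^3

The characteristic polynomial factors as (x - 3)^6. The minimal polynomial is ∏(x - λ)^{k_λ} where k_λ is the size of the largest Jordan block at λ.

For λ = 3: rank(A - 3I) = 3, and the largest Jordan block has size 3 (the smallest k with rank((A - 3I)^k) = rank((A - 3I)^(k+1))).

So m_A(x) = (x - 3)^3.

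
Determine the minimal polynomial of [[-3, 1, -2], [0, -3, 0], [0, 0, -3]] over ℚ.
m_A(x) = (x + 3)^2

The characteristic polynomial factors as (x + 3)^3. The minimal polynomial is ∏(x - λ)^{k_λ} where k_λ is the size of the largest Jordan block at λ.

For λ = -3: rank(A + 3I) = 1, and the largest Jordan block has size 2 (the smallest k with rank((A + 3I)^k) = rank((A + 3I)^(k+1))).

So m_A(x) = (x + 3)^2.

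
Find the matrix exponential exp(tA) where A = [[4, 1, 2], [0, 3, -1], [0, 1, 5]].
e^{tA} = [[e^{4*t}, t*(t + 2)*e^{4*t}/2, t*(t + 4)*e^{4*t}/2], [0, (1 - t)*e^{4*t}, -t*e^{4*t}], [0, t*e^{4*t}, (t + 1)*e^{4*t}]]

A has Jordan form J = [[4, 1, 0], [0, 4, 1], [0, 0, 4]] with A = PJP^{-1}, so e^{tA} = P e^{tJ} P^{-1}.

For a Jordan block J_k(λ), e^{tJ_k(λ)} = e^{λt} · (I + tN + t^2 N^2/2! + ... + t^{k-1} N^{k-1}/(k-1)!) where N is the nilpotent superdiagonal part.

Assembling the blocks and conjugating back gives the entries of e^{tA} as shown above.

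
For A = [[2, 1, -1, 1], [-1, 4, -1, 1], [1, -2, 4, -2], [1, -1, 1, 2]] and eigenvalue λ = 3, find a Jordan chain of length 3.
We seek v_1 ∈ ker((A - 3I)^3) \ ker((A - 3I)^2), then set v_{i+1} = (A - 3I) v_i.

One such chain is v_1 = [[-2, 1, 3, 0]]^T, v_2 = [[0, 0, -1, 0]]^T, v_3 = [[1, 1, -1, -1]]^T. Check: (A - 3I) v_3 = [[0, 0, 0, 0]]^T = 0.

v_1 = [[-2, 1, 3, 0]]^T, v_2 = [[0, 0, -1, 0]]^T, v_3 = [[1, 1, -1, -1]]^T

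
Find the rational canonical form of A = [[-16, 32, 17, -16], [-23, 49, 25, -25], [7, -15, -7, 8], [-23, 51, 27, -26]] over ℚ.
The invariant factors of A (the non-unit diagonal entries of the Smith normal form of xI - A over ℚ[x]) are (x - 2)^2(x + 2)^2, each dividing the next. The characteristic polynomial is their product, (x - 2)^2(x + 2)^2.

The rational canonical form is the block-diagonal matrix of companion matrices C(f_i):
R = [[0, 0, 0, -16], [1, 0, 0, 0], [0, 1, 0, 8], [0, 0, 1, 0]].

R = [[0, 0, 0, -16], [1, 0, 0, 0], [0, 1, 0, 8], [0, 0, 1, 0]]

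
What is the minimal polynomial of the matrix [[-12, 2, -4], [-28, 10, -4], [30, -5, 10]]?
m_A(x) = x(x - 4)^2

The characteristic polynomial factors as x(x - 4)^2. The minimal polynomial is ∏(x - λ)^{k_λ} where k_λ is the size of the largest Jordan block at λ.

For λ = 0: rank(A) = 2, and the largest Jordan block has size 1 (the smallest k with rank(A^k) = rank(A^(k+1))).
For λ = 4: rank(A - 4I) = 2, and the largest Jordan block has size 2 (the smallest k with rank((A - 4I)^k) = rank((A - 4I)^(k+1))).

So m_A(x) = x(x - 4)^2.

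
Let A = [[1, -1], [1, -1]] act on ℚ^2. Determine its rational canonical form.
The invariant factors of A (the non-unit diagonal entries of the Smith normal form of xI - A over ℚ[x]) are x^2, each dividing the next. The characteristic polynomial is their product, x^2.

The rational canonical form is the block-diagonal matrix of companion matrices C(f_i):
R = [[0, 0], [1, 0]].

R = [[0, 0], [1, 0]]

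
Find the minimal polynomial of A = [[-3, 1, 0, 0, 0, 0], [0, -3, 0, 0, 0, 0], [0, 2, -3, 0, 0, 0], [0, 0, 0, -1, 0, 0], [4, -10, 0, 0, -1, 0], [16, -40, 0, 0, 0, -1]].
The characteristic polynomial factors as (x + 1)^3(x + 3)^3. The minimal polynomial is ∏(x - λ)^{k_λ} where k_λ is the size of the largest Jordan block at λ.

For λ = -3: rank(A + 3I) = 4, and the largest Jordan block has size 2 (the smallest k with rank((A + 3I)^k) = rank((A + 3I)^(k+1))).
For λ = -1: rank(A + I) = 3, and the largest Jordan block has size 1 (the smallest k with rank((A + I)^k) = rank((A + I)^(k+1))).

So m_A(x) = (x + 1)(x + 3)^2.

m_A(x) = (x + 1)(x + 3)^2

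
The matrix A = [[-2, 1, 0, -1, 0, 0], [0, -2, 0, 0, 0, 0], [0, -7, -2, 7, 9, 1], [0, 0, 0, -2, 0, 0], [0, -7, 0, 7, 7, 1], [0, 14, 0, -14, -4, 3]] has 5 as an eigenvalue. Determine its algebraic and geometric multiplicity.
algebraic multiplicity 2, geometric multiplicity 1

The characteristic polynomial is (x - 5)^2(x + 2)^4, so the factor x - 5 appears with exponent 2: the algebraic multiplicity is 2.

rank(A - 5I) = 5, so the eigenspace has dimension 6 - 5 = 1: the geometric multiplicity is 1.

Since 1 < 2, A is not diagonalizable.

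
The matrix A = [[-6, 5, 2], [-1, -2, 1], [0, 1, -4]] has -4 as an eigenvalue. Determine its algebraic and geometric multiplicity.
algebraic multiplicity 3, geometric multiplicity 1

The characteristic polynomial is (x + 4)^3, so the factor x + 4 appears with exponent 3: the algebraic multiplicity is 3.

rank(A + 4I) = 2, so the eigenspace has dimension 3 - 2 = 1: the geometric multiplicity is 1.

Since 1 < 3, A is not diagonalizable.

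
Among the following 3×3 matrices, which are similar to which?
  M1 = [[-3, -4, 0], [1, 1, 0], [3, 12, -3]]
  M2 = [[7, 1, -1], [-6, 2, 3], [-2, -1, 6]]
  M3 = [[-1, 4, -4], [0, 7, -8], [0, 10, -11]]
Characteristic polynomials: χ_{M1} = (x + 1)^2(x + 3), χ_{M2} = (x - 5)^3, χ_{M3} = (x + 1)^2(x + 3).

{M1}: invariant factors (x + 1)^2(x + 3).

{M2}: invariant factors x - 5, (x - 5)^2.

{M3}: invariant factors x + 1, (x + 1)(x + 3).

Matrices are similar if and only if their invariant-factor lists agree; the partition into similarity classes is {M1}, {M2}, {M3}.

3 classes: {M1}, {M2}, {M3}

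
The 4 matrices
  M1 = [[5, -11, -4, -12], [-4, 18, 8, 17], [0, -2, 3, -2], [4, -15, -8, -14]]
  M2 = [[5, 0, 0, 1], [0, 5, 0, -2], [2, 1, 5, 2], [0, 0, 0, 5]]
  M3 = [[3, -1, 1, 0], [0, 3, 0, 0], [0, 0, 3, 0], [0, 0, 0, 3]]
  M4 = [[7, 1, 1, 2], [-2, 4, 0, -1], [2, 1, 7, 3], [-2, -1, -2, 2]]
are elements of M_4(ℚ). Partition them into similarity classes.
Characteristic polynomials: χ_{M1} = (x - 3)^4, χ_{M2} = (x - 5)^4, χ_{M3} = (x - 3)^4, χ_{M4} = (x - 5)^4.

{M1}: invariant factors x - 3, (x - 3)^3.

{M2, M4}: invariant factors (x - 5)^2, (x - 5)^2.

{M3}: invariant factors x - 3, x - 3, (x - 3)^2.

Matrices are similar if and only if their invariant-factor lists agree; the partition into similarity classes is {M1}, {M2, M4}, {M3}.

3 classes: {M1}, {M2, M4}, {M3}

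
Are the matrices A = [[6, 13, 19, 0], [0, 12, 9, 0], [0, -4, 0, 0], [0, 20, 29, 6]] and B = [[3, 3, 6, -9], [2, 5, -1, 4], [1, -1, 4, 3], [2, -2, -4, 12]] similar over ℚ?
Two matrices over a field are similar if and only if they have the same invariant factors.

Both A and B have characteristic polynomial (x - 6)^4 and minimal polynomial (x - 6)^3. Computing further, both have invariant factors x - 6, (x - 6)^3. Hence A and B are similar.

Yes.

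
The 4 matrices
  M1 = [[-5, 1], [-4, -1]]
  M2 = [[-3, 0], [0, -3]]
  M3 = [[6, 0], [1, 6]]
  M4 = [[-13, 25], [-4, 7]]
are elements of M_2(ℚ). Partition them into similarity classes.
Characteristic polynomials: χ_{M1} = (x + 3)^2, χ_{M2} = (x + 3)^2, χ_{M3} = (x - 6)^2, χ_{M4} = (x + 3)^2.

{M1, M4}: invariant factors (x + 3)^2.

{M2}: invariant factors x + 3, x + 3.

{M3}: invariant factors (x - 6)^2.

Matrices are similar if and only if their invariant-factor lists agree; the partition into similarity classes is {M1, M4}, {M2}, {M3}.

3 classes: {M1, M4}, {M2}, {M3}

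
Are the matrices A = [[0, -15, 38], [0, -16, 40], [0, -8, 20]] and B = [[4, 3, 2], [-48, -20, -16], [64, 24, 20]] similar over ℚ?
Yes.

Two matrices over a field are similar if and only if they have the same invariant factors.

Both A and B have characteristic polynomial x^2(x - 4) and minimal polynomial x^2(x - 4). Computing further, both have invariant factors x^2(x - 4). Hence A and B are similar.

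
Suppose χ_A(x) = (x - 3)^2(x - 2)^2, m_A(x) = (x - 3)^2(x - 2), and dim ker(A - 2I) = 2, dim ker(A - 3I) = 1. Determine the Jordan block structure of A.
λ = 2: algebraic multiplicity 2 (exponent in χ_A), largest block size 1 (exponent in m_A), 2 blocks (geometric multiplicity). These force block sizes [1, 1].
λ = 3: algebraic multiplicity 2 (exponent in χ_A), largest block size 2 (exponent in m_A), 1 block (geometric multiplicity). This forces block sizes [2].

Jordan blocks: (2, 1), (2, 1), (3, 2)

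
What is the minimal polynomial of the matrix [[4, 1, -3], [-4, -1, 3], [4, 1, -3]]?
m_A(x) = x^2

The characteristic polynomial factors as x^3. The minimal polynomial is ∏(x - λ)^{k_λ} where k_λ is the size of the largest Jordan block at λ.

For λ = 0: rank(A) = 1, and the largest Jordan block has size 2 (the smallest k with rank(A^k) = rank(A^(k+1))).

So m_A(x) = x^2.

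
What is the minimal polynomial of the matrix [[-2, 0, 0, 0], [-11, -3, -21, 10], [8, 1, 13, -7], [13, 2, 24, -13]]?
The characteristic polynomial factors as (x - 1)(x + 2)^3. The minimal polynomial is ∏(x - λ)^{k_λ} where k_λ is the size of the largest Jordan block at λ.

For λ = -2: rank(A + 2I) = 2, and the largest Jordan block has size 2 (the smallest k with rank((A + 2I)^k) = rank((A + 2I)^(k+1))).
For λ = 1: rank(A - I) = 3, and the largest Jordan block has size 1 (the smallest k with rank((A - I)^k) = rank((A - I)^(k+1))).

So m_A(x) = (x - 1)(x + 2)^2.

m_A(x) = (x - 1)(x + 2)^2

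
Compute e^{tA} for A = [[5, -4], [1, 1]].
e^{tA} = [[(2*t + 1)*e^{3*t}, -4*t*e^{3*t}], [t*e^{3*t}, (1 - 2*t)*e^{3*t}]]

A has Jordan form J = [[3, 1], [0, 3]] with A = PJP^{-1}, so e^{tA} = P e^{tJ} P^{-1}.

For a Jordan block J_k(λ), e^{tJ_k(λ)} = e^{λt} · (I + tN + t^2 N^2/2! + ... + t^{k-1} N^{k-1}/(k-1)!) where N is the nilpotent superdiagonal part.

Assembling the blocks and conjugating back gives the entries of e^{tA} as shown above.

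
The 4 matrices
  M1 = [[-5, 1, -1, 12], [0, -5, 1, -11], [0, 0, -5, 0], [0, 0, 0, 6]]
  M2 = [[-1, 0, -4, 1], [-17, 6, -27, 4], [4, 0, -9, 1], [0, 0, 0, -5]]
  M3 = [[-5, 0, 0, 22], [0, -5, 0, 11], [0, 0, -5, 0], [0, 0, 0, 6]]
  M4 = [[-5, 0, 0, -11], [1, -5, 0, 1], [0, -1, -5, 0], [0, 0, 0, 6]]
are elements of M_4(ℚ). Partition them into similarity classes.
3 classes: {M1, M4}, {M2}, {M3}

Characteristic polynomials: χ_{M1} = (x - 6)(x + 5)^3, χ_{M2} = (x - 6)(x + 5)^3, χ_{M3} = (x - 6)(x + 5)^3, χ_{M4} = (x - 6)(x + 5)^3.

{M1, M4}: invariant factors (x - 6)(x + 5)^3.

{M2}: invariant factors x + 5, (x - 6)(x + 5)^2.

{M3}: invariant factors x + 5, x + 5, (x - 6)(x + 5).

Matrices are similar if and only if their invariant-factor lists agree; the partition into similarity classes is {M1, M4}, {M2}, {M3}.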